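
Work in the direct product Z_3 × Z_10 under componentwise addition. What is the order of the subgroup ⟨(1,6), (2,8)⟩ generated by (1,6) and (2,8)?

|⟨(1,6)⟩| = 15 and |⟨(2,8)⟩| = 15, so |H| is a multiple of lcm(15, 15) = 15 and divides |G| = 30.
Closing under the operation: H = {(0,0), (0,2), (0,4), (0,6), (0,8), (1,0), (1,2), (1,4), (1,6), (1,8), (2,0), (2,2), (2,4), (2,6), (2,8)}, so |H| = 15.

15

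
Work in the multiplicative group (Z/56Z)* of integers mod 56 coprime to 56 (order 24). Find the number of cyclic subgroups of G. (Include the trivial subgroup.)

Group the elements of G by the cyclic subgroup they generate; each cyclic subgroup of order d accounts for φ(d) elements.
Cyclic subgroups by order — order 1: 1; order 2: 7; order 3: 1; order 6: 7.
Total: 16.

16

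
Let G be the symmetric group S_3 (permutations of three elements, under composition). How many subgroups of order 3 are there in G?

1

|G| = 6 and 3 | 6, so subgroups of order 3 are possible by Lagrange.
The subgroups of order 3 are: {e, (1 2 3), (1 3 2)}.
So G has 1 subgroup of order 3.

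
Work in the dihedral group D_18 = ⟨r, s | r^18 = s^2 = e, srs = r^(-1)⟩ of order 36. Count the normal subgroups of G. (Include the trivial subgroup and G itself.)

9

G has 45 subgroups. Checking conjugation-invariance by order — order 1: 1/1 normal; order 2: 1/19 normal; order 3: 1/1 normal; order 4: 0/9 normal; order 6: 1/7 normal; order 9: 1/1 normal; order 12: 0/3 normal; order 18: 3/3 normal; order 36: 1/1 normal.
Total normal subgroups: 9.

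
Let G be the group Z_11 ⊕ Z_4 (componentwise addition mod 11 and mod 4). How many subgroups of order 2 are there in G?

1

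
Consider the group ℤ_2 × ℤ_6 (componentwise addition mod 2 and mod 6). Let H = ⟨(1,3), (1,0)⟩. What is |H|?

|⟨(1,3)⟩| = 2 and |⟨(1,0)⟩| = 2, so |H| is a multiple of lcm(2, 2) = 2 and divides |G| = 12.
Closing under the operation: H = {(0,0), (0,3), (1,0), (1,3)}, so |H| = 4.

4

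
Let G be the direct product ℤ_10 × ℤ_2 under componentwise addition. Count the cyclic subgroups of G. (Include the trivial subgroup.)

A cyclic subgroup of order d is generated by each of its φ(d) elements of order d, so the cyclic subgroups of order d number (#elements of order d)/φ(d).
Cyclic subgroups by order — order 1: 1; order 2: 3; order 5: 1; order 10: 3.
Total: 8.

8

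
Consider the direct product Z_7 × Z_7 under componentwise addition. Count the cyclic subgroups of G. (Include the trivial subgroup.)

9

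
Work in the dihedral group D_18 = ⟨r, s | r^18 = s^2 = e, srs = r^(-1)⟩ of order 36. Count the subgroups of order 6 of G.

7

|G| = 36 and 6 | 36, so subgroups of order 6 are possible by Lagrange.
The subgroups of order 6 are: {e, r^6, r^12, r^4s, r^10s, r^16s}; {e, r^6, r^12, r^5s, r^11s, r^17s}; {e, r^6, r^12, s, r^6s, r^12s}; {e, r^6, r^12, rs, r^7s, r^13s}; … (7 in all).
So G has 7 subgroups of order 6.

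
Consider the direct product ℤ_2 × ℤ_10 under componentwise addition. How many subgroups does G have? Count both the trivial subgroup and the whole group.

10

|G| = 20, so by Lagrange every subgroup order divides 20. Divisors: 1, 2, 4, 5, 10, 20.
Subgroups by order — order 1: 1; order 2: 3; order 4: 1; order 5: 1; order 10: 3; order 20: 1.
Total: 1 + 3 + 1 + 1 + 3 + 1 = 10.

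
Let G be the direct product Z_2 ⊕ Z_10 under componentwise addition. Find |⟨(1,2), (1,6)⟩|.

|⟨(1,2)⟩| = 10 and |⟨(1,6)⟩| = 10, so |H| is a multiple of lcm(10, 10) = 10 and divides |G| = 20.
Closing under the operation: H = {(0,0), (0,2), (0,4), (0,6), (0,8), (1,0), (1,2), (1,4), (1,6), (1,8)}, so |H| = 10.

10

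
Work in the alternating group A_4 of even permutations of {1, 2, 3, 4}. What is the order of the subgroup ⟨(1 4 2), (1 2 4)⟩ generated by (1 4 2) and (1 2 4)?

3

|⟨(1 4 2)⟩| = 3 and |⟨(1 2 4)⟩| = 3, so |H| is a multiple of lcm(3, 3) = 3 and divides |G| = 12.
Closing under the operation: H = {e, (1 2 4), (1 4 2)}, so |H| = 3.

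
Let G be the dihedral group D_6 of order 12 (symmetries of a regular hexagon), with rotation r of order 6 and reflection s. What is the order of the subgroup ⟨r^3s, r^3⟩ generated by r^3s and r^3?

4

|⟨r^3s⟩| = 2 and |⟨r^3⟩| = 2, so |H| is a multiple of lcm(2, 2) = 2 and divides |G| = 12.
Closing under the operation: H = {e, r^3, s, r^3s}, so |H| = 4.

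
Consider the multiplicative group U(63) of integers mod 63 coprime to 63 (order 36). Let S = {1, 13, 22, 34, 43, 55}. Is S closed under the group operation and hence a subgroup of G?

|S| = 6 divides |G| = 36, consistent with Lagrange.
S contains the identity, every element's inverse is in S, and S is closed under ·: it is a subgroup.
In fact S = ⟨34⟩.

Yes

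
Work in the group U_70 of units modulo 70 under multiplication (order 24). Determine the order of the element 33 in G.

12

Compute successive powers of 33 mod 70: 33, 39, 27, 51, 3, 29, 47, 11, …; 33^12 ≡ 1 (mod 70).
So |⟨33⟩| = 12.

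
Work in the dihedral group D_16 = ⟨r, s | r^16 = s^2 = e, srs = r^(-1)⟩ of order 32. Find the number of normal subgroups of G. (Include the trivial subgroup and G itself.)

G has 36 subgroups. Checking conjugation-invariance by order — order 1: 1/1 normal; order 2: 1/17 normal; order 4: 1/9 normal; order 8: 1/5 normal; order 16: 3/3 normal; order 32: 1/1 normal.
Total normal subgroups: 8.

8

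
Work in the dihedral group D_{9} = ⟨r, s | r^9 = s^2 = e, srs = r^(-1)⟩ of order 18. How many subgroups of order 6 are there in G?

3

|G| = 18 and 6 | 18, so subgroups of order 6 are possible by Lagrange.
The subgroups of order 6 are: {e, r^3, r^6, r^2s, r^5s, r^8s}; {e, r^3, r^6, s, r^3s, r^6s}; {e, r^3, r^6, rs, r^4s, r^7s}.
So G has 3 subgroups of order 6.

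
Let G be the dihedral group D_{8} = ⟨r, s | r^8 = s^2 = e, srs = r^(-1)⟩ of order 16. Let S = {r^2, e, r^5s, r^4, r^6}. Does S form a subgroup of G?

|S| = 5 does not divide |G| = 16, so by Lagrange S is not a subgroup.

No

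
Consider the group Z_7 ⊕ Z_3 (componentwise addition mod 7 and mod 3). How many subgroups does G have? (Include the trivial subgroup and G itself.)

|G| = 21, so by Lagrange every subgroup order divides 21. Divisors: 1, 3, 7, 21.
Subgroups by order — order 1: 1; order 3: 1; order 7: 1; order 21: 1.
Total: 1 + 1 + 1 + 1 = 4.

4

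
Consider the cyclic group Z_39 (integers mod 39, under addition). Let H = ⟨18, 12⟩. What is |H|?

|⟨18⟩| = 13 and |⟨12⟩| = 13, so |H| is a multiple of lcm(13, 13) = 13 and divides |G| = 39.
Closing under the operation: H = {0, 3, 6, 9, 12, 15, 18, 21, 24, 27, 30, 33, 36}, so |H| = 13.

13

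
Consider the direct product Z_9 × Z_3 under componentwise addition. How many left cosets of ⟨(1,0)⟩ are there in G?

|⟨(1,0)⟩| = 9 and |G| = 27.
By Lagrange, [G : H] = |G|/|H| = 27/9 = 3.

3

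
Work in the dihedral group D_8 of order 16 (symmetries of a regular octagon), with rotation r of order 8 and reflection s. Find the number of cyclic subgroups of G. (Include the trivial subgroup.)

12

A cyclic subgroup of order d is generated by each of its φ(d) elements of order d, so the cyclic subgroups of order d number (#elements of order d)/φ(d).
Cyclic subgroups by order — order 1: 1; order 2: 9; order 4: 1; order 8: 1.
Total: 12.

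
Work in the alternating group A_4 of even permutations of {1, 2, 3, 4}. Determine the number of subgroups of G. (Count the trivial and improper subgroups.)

|G| = 12, so by Lagrange every subgroup order divides 12. Divisors: 1, 2, 3, 4, 6, 12.
Subgroups by order — order 1: 1; order 2: 3; order 3: 4; order 4: 1; order 6: 0; order 12: 1.
Total: 1 + 3 + 4 + 1 + 0 + 1 = 10.

10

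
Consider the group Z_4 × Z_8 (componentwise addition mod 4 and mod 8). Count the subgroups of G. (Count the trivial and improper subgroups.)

|G| = 32, so by Lagrange every subgroup order divides 32. Divisors: 1, 2, 4, 8, 16, 32.
Subgroups by order — order 1: 1; order 2: 3; order 4: 7; order 8: 7; order 16: 3; order 32: 1.
Total: 1 + 3 + 7 + 7 + 3 + 1 = 22.

22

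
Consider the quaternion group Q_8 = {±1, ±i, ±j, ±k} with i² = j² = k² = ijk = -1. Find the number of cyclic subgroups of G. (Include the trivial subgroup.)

5

Each element a generates a cyclic subgroup ⟨a⟩; distinct elements may generate the same one (a cyclic group of order d has φ(d) generators).
Cyclic subgroups by order — order 1: 1; order 2: 1; order 4: 3.
Total: 5.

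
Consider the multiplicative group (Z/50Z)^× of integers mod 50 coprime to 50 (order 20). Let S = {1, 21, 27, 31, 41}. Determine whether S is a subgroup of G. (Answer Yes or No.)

41 ∈ S but its inverse 11 ∉ S, so S is not a subgroup.

No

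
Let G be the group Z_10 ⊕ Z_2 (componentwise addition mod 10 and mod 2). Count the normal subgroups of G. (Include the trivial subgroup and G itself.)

G is abelian, so every subgroup is normal.
G has 10 subgroups in total, hence 10 normal subgroups.

10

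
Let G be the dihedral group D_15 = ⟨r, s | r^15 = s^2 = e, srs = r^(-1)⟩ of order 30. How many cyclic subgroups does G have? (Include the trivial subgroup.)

Group the elements of G by the cyclic subgroup they generate; each cyclic subgroup of order d accounts for φ(d) elements.
Cyclic subgroups by order — order 1: 1; order 2: 15; order 3: 1; order 5: 1; order 15: 1.
Total: 19.

19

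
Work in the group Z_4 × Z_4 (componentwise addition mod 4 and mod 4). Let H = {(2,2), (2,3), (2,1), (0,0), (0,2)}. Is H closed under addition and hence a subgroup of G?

No

|H| = 5 does not divide |G| = 16, so by Lagrange H is not a subgroup.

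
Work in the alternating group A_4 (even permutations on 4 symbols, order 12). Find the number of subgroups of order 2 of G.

3

|G| = 12 and 2 | 12, so subgroups of order 2 are possible by Lagrange.
The subgroups of order 2 are: {e, (1 2)(3 4)}; {e, (1 3)(2 4)}; {e, (1 4)(2 3)}.
So G has 3 subgroups of order 2.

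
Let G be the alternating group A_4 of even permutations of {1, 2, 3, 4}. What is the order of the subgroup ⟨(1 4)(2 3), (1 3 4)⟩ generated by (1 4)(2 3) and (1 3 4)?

|⟨(1 4)(2 3)⟩| = 2 and |⟨(1 3 4)⟩| = 3, so |H| is a multiple of lcm(2, 3) = 6 and divides |G| = 12.
Closing {(1 4)(2 3), (1 3 4)} under the group operation gives all of G, so |H| = 12.

12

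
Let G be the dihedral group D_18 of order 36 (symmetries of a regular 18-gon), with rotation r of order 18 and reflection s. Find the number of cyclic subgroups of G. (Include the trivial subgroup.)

A cyclic subgroup of order d is generated by each of its φ(d) elements of order d, so the cyclic subgroups of order d number (#elements of order d)/φ(d).
Cyclic subgroups by order — order 1: 1; order 2: 19; order 3: 1; order 6: 1; order 9: 1; order 18: 1.
Total: 24.

24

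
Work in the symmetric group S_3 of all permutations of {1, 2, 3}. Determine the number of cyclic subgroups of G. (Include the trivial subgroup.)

5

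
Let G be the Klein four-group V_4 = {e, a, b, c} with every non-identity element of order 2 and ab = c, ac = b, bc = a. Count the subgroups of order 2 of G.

3

|G| = 4 and 2 | 4, so subgroups of order 2 are possible by Lagrange.
The subgroups of order 2 are: {e, a}; {e, b}; {e, c}.
So G has 3 subgroups of order 2.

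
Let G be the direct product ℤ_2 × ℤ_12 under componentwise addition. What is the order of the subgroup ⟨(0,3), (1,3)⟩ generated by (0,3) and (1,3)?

|⟨(0,3)⟩| = 4 and |⟨(1,3)⟩| = 4, so |H| is a multiple of lcm(4, 4) = 4 and divides |G| = 24.
Closing under the operation: H = {(0,0), (0,3), (0,6), (0,9), (1,0), (1,3), (1,6), (1,9)}, so |H| = 8.

8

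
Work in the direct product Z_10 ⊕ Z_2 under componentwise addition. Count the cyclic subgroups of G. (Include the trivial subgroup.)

8

Each element a generates a cyclic subgroup ⟨a⟩; distinct elements may generate the same one (a cyclic group of order d has φ(d) generators).
Cyclic subgroups by order — order 1: 1; order 2: 3; order 5: 1; order 10: 3.
Total: 8.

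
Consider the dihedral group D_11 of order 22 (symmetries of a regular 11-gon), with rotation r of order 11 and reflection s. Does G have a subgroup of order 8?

8 does not divide |G| = 22, so by Lagrange no subgroup of order 8 exists.

No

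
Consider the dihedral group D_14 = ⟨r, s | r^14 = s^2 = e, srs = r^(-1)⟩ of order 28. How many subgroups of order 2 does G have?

|G| = 28 and 2 | 28, so subgroups of order 2 are possible by Lagrange.
The subgroups of order 2 are: {e, r^10s}; {e, r^11s}; {e, r^12s}; {e, r^13s}; … (15 in all).
So G has 15 subgroups of order 2.

15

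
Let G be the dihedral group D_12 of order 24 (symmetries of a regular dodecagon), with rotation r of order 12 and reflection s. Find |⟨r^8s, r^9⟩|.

8

|⟨r^8s⟩| = 2 and |⟨r^9⟩| = 4, so |H| is a multiple of lcm(2, 4) = 4 and divides |G| = 24.
Closing under the operation: H = {e, r^3, r^6, r^9, r^2s, r^5s, r^8s, r^11s}, so |H| = 8.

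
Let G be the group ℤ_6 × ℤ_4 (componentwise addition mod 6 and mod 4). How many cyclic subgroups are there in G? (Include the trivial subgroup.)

A cyclic subgroup of order d is generated by each of its φ(d) elements of order d, so the cyclic subgroups of order d number (#elements of order d)/φ(d).
Cyclic subgroups by order — order 1: 1; order 2: 3; order 3: 1; order 4: 2; order 6: 3; order 12: 2.
Total: 12.

12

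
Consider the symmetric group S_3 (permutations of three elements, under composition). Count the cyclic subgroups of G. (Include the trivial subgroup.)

Group the elements of G by the cyclic subgroup they generate; each cyclic subgroup of order d accounts for φ(d) elements.
Cyclic subgroups by order — order 1: 1; order 2: 3; order 3: 1.
Total: 5.

5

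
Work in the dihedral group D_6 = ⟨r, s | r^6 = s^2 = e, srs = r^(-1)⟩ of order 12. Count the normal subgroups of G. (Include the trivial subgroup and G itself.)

7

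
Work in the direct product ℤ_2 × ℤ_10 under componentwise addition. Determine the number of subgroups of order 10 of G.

3

|G| = 20 and 10 | 20, so subgroups of order 10 are possible by Lagrange.
The subgroups of order 10 are: {(0,0), (0,1), (0,2), (0,3), (0,4), (0,5), (0,6), (0,7), (0,8), (0,9)}; {(0,0), (0,2), (0,4), (0,6), (0,8), (1,0), (1,2), (1,4), (1,6), (1,8)}; {(0,0), (0,2), (0,4), (0,6), (0,8), (1,1), (1,3), (1,5), (1,7), (1,9)}.
So G has 3 subgroups of order 10.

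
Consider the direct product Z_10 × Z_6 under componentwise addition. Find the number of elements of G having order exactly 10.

12

An element (a,b) has order lcm(ord(a), ord(b)); count pairs with lcm equal to 10.
Enumerating gives 12 such elements.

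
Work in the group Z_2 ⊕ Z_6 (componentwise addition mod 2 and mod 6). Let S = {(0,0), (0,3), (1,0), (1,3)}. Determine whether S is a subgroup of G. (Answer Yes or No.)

|S| = 4 divides |G| = 12, consistent with Lagrange.
S contains the identity, every element's inverse is in S, and S is closed under +: it is a subgroup.

Yes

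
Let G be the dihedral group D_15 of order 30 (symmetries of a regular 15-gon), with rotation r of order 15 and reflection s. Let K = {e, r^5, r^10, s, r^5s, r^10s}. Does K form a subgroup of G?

|K| = 6 divides |G| = 30, consistent with Lagrange.
K contains the identity, every element's inverse is in K, and K is closed under ·: it is a subgroup.

Yes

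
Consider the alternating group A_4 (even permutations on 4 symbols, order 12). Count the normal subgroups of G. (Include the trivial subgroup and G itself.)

G has 10 subgroups. Checking conjugation-invariance by order — order 1: 1/1 normal; order 2: 0/3 normal; order 3: 0/4 normal; order 4: 1/1 normal; order 12: 1/1 normal.
Total normal subgroups: 3.

3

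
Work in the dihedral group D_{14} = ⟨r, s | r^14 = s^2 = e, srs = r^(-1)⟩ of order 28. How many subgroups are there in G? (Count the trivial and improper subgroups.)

28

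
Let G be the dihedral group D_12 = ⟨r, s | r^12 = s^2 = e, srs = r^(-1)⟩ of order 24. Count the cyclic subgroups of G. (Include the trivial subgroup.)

18

Each element a generates a cyclic subgroup ⟨a⟩; distinct elements may generate the same one (a cyclic group of order d has φ(d) generators).
Cyclic subgroups by order — order 1: 1; order 2: 13; order 3: 1; order 4: 1; order 6: 1; order 12: 1.
Total: 18.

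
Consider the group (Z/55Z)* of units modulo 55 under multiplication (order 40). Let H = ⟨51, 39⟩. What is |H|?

|⟨51⟩| = 10 and |⟨39⟩| = 10, so |H| is a multiple of lcm(10, 10) = 10 and divides |G| = 40.
Closing under the operation: H = {1, 4, 6, 9, 14, 16, 19, 21, 24, 26, 29, 31, 34, 36, 39, 41, 46, 49, 51, 54}, so |H| = 20.

20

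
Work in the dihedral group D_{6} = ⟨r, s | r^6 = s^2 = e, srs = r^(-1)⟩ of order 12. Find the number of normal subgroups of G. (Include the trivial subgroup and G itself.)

7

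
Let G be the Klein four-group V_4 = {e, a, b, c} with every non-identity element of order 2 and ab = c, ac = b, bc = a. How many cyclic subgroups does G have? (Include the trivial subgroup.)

Each element a generates a cyclic subgroup ⟨a⟩; distinct elements may generate the same one (a cyclic group of order d has φ(d) generators).
Cyclic subgroups by order — order 1: 1; order 2: 3.
Total: 4.

4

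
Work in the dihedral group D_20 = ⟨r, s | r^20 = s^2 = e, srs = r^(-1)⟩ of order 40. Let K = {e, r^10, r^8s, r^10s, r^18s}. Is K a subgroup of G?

Closure fails: r^10 · r^10s = s ∉ K. So K is not a subgroup.

No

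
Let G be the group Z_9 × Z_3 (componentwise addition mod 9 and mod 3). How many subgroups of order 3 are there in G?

4

|G| = 27 and 3 | 27, so subgroups of order 3 are possible by Lagrange.
The subgroups of order 3 are: {(0,0), (0,1), (0,2)}; {(0,0), (3,0), (6,0)}; {(0,0), (3,1), (6,2)}; {(0,0), (3,2), (6,1)}.
So G has 4 subgroups of order 3.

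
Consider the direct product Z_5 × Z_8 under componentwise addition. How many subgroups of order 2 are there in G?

1

|G| = 40 and 2 | 40, so subgroups of order 2 are possible by Lagrange.
The subgroups of order 2 are: {(0,0), (0,4)}.
So G has 1 subgroup of order 2.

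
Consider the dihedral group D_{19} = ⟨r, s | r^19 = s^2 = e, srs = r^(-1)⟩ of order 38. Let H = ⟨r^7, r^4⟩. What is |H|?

|⟨r^7⟩| = 19 and |⟨r^4⟩| = 19, so |H| is a multiple of lcm(19, 19) = 19 and divides |G| = 38.
Closing under the operation: H = {e, r, r^2, r^3, r^4, r^5, r^6, r^7, r^8, r^9, r^10, r^11, r^12, r^13, r^14, r^15, r^16, r^17, r^18}, so |H| = 19.

19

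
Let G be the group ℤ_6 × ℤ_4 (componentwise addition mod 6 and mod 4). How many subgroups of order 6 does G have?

3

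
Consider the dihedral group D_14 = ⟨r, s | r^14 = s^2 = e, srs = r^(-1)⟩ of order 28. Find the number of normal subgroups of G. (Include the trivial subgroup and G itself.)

7

G has 28 subgroups. Checking conjugation-invariance by order — order 1: 1/1 normal; order 2: 1/15 normal; order 4: 0/7 normal; order 7: 1/1 normal; order 14: 3/3 normal; order 28: 1/1 normal.
Total normal subgroups: 7.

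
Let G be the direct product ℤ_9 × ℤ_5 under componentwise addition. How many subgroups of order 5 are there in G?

|G| = 45 and 5 | 45, so subgroups of order 5 are possible by Lagrange.
The subgroups of order 5 are: {(0,0), (0,1), (0,2), (0,3), (0,4)}.
So G has 1 subgroup of order 5.

1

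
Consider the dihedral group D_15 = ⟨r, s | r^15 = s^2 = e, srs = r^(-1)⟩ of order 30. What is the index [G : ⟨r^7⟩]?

|⟨r^7⟩| = 15 and |G| = 30.
By Lagrange, [G : H] = |G|/|H| = 30/15 = 2.

2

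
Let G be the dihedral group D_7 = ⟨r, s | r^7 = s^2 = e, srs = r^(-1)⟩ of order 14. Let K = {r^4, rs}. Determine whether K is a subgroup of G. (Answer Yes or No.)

No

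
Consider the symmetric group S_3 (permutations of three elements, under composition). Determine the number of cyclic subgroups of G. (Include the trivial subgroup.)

A cyclic subgroup of order d is generated by each of its φ(d) elements of order d, so the cyclic subgroups of order d number (#elements of order d)/φ(d).
Cyclic subgroups by order — order 1: 1; order 2: 3; order 3: 1.
Total: 5.

5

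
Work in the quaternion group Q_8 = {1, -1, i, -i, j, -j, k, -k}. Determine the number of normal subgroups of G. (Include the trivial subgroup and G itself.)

G has 6 subgroups. Checking conjugation-invariance by order — order 1: 1/1 normal; order 2: 1/1 normal; order 4: 3/3 normal; order 8: 1/1 normal.
Total normal subgroups: 6.

6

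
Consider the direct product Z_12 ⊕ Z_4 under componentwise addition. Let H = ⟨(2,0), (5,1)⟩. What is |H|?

24

|⟨(2,0)⟩| = 6 and |⟨(5,1)⟩| = 12, so |H| is a multiple of lcm(6, 12) = 12 and divides |G| = 48.
Closing under the operation: H = {(0,0), (0,2), (1,1), (1,3), (2,0), (2,2), (3,1), (3,3), (4,0), (4,2), (5,1), (5,3), (6,0), (6,2), (7,1), (7,3), (8,0), (8,2), (9,1), (9,3), (10,0), (10,2), (11,1), (11,3)}, so |H| = 24.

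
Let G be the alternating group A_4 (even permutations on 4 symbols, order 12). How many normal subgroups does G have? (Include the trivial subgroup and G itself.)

3

G has 10 subgroups. Checking conjugation-invariance by order — order 1: 1/1 normal; order 2: 0/3 normal; order 3: 0/4 normal; order 4: 1/1 normal; order 12: 1/1 normal.
Total normal subgroups: 3.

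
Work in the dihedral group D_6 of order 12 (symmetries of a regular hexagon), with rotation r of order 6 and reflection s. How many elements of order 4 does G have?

0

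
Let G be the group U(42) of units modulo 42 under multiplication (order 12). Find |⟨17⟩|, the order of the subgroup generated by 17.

6

Compute successive powers of 17 mod 42: 17, 37, 41, 25, 5, 1; 17^6 ≡ 1 (mod 42).
So |⟨17⟩| = 6.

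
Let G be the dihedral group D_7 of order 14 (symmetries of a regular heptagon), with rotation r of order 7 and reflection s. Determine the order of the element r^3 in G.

7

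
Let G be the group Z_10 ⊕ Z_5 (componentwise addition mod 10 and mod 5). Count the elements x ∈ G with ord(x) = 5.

An element (a,b) has order lcm(ord(a), ord(b)); count pairs with lcm equal to 5.
Enumerating gives 24 such elements.

24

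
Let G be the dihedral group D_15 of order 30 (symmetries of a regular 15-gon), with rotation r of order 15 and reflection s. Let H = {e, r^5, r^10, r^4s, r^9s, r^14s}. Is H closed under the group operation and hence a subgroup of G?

|H| = 6 divides |G| = 30, consistent with Lagrange.
H contains the identity, every element's inverse is in H, and H is closed under ·: it is a subgroup.

Yes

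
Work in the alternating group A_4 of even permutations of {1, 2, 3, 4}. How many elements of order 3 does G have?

8

The elements of order 3 are: (2 3 4), (2 4 3), (1 2 3), (1 2 4), (1 3 2), (1 3 4), (1 4 2), (1 4 3).
That's 8.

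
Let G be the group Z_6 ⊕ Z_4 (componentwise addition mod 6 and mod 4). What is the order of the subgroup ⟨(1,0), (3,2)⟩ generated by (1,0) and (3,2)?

12

|⟨(1,0)⟩| = 6 and |⟨(3,2)⟩| = 2, so |H| is a multiple of lcm(6, 2) = 6 and divides |G| = 24.
Closing under the operation: H = {(0,0), (0,2), (1,0), (1,2), (2,0), (2,2), (3,0), (3,2), (4,0), (4,2), (5,0), (5,2)}, so |H| = 12.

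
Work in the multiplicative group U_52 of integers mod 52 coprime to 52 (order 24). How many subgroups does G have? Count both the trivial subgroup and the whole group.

|G| = 24, so by Lagrange every subgroup order divides 24. Divisors: 1, 2, 3, 4, 6, 8, 12, 24.
Subgroups by order — order 1: 1; order 2: 3; order 3: 1; order 4: 3; order 6: 3; order 8: 1; order 12: 3; order 24: 1.
Total: 1 + 3 + 1 + 3 + 3 + 1 + 3 + 1 = 16.

16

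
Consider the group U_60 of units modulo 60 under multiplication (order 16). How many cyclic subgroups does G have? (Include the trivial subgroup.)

A cyclic subgroup of order d is generated by each of its φ(d) elements of order d, so the cyclic subgroups of order d number (#elements of order d)/φ(d).
Cyclic subgroups by order — order 1: 1; order 2: 7; order 4: 4.
Total: 12.

12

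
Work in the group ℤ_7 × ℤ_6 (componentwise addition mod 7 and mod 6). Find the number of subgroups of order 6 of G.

1

|G| = 42 and 6 | 42, so subgroups of order 6 are possible by Lagrange.
The subgroups of order 6 are: {(0,0), (0,1), (0,2), (0,3), (0,4), (0,5)}.
So G has 1 subgroup of order 6.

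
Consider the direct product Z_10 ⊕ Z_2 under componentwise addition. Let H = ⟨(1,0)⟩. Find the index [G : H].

|⟨(1,0)⟩| = 10 and |G| = 20.
By Lagrange, [G : H] = |G|/|H| = 20/10 = 2.

2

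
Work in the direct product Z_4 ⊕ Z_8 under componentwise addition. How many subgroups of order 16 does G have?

3

|G| = 32 and 16 | 32, so subgroups of order 16 are possible by Lagrange.
The subgroups of order 16 are: {(0,0), (0,1), (0,2), (0,3), (0,4), (0,5), (0,6), (0,7), (2,0), (2,1), (2,2), (2,3), (2,4), (2,5), (2,6), (2,7)}; {(0,0), (0,2), (0,4), (0,6), (1,0), (1,2), (1,4), (1,6), (2,0), (2,2), (2,4), (2,6), (3,0), (3,2), (3,4), (3,6)}; {(0,0), (0,2), (0,4), (0,6), (1,1), (1,3), (1,5), (1,7), (2,0), (2,2), (2,4), (2,6), (3,1), (3,3), (3,5), (3,7)}.
So G has 3 subgroups of order 16.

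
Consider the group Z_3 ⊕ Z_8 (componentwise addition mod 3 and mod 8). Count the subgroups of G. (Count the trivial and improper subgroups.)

|G| = 24, so by Lagrange every subgroup order divides 24. Divisors: 1, 2, 3, 4, 6, 8, 12, 24.
Subgroups by order — order 1: 1; order 2: 1; order 3: 1; order 4: 1; order 6: 1; order 8: 1; order 12: 1; order 24: 1.
Total: 1 + 1 + 1 + 1 + 1 + 1 + 1 + 1 = 8.

8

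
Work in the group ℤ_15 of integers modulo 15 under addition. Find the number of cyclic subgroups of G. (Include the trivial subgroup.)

Group the elements of G by the cyclic subgroup they generate; each cyclic subgroup of order d accounts for φ(d) elements.
Cyclic subgroups by order — order 1: 1; order 3: 1; order 5: 1; order 15: 1.
Total: 4.

4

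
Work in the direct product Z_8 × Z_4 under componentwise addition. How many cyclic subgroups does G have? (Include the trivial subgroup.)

A cyclic subgroup of order d is generated by each of its φ(d) elements of order d, so the cyclic subgroups of order d number (#elements of order d)/φ(d).
Cyclic subgroups by order — order 1: 1; order 2: 3; order 4: 6; order 8: 4.
Total: 14.

14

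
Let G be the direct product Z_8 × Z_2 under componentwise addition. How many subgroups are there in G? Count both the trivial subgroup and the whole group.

|G| = 16, so by Lagrange every subgroup order divides 16. Divisors: 1, 2, 4, 8, 16.
Subgroups by order — order 1: 1; order 2: 3; order 4: 3; order 8: 3; order 16: 1.
Total: 1 + 3 + 3 + 3 + 1 = 11.

11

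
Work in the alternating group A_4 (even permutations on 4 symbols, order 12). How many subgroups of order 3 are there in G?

4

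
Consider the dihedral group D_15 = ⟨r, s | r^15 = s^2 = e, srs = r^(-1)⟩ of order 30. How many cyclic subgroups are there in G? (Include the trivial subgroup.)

19

Group the elements of G by the cyclic subgroup they generate; each cyclic subgroup of order d accounts for φ(d) elements.
Cyclic subgroups by order — order 1: 1; order 2: 15; order 3: 1; order 5: 1; order 15: 1.
Total: 19.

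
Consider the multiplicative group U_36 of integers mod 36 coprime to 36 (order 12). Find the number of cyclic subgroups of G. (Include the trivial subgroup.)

Group the elements of G by the cyclic subgroup they generate; each cyclic subgroup of order d accounts for φ(d) elements.
Cyclic subgroups by order — order 1: 1; order 2: 3; order 3: 1; order 6: 3.
Total: 8.

8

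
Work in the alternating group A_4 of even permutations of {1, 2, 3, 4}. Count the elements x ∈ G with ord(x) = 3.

The elements of order 3 are: (2 3 4), (2 4 3), (1 2 3), (1 2 4), (1 3 2), (1 3 4), (1 4 2), (1 4 3).
That's 8.

8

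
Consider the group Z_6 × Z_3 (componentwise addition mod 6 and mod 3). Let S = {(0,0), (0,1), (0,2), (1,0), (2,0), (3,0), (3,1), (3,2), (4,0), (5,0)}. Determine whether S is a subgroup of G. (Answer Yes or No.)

No

|S| = 10 does not divide |G| = 18, so by Lagrange S is not a subgroup.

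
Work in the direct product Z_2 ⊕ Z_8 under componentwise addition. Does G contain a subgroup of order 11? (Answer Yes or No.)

No

11 does not divide |G| = 16, so by Lagrange no subgroup of order 11 exists.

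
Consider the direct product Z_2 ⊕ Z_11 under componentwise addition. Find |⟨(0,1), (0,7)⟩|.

|⟨(0,1)⟩| = 11 and |⟨(0,7)⟩| = 11, so |H| is a multiple of lcm(11, 11) = 11 and divides |G| = 22.
Closing under the operation: H = {(0,0), (0,1), (0,2), (0,3), (0,4), (0,5), (0,6), (0,7), (0,8), (0,9), (0,10)}, so |H| = 11.

11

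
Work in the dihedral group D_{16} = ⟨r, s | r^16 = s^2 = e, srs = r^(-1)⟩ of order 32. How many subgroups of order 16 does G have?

3

|G| = 32 and 16 | 32, so subgroups of order 16 are possible by Lagrange.
The subgroups of order 16 are: {e, r, r^2, r^3, r^4, r^5, r^6, r^7, r^8, r^9, r^10, r^11, r^12, r^13, r^14, r^15}; {e, r^2, r^4, r^6, r^8, r^10, r^12, r^14, s, r^2s, r^4s, r^6s, r^8s, r^10s, r^12s, r^14s}; {e, r^2, r^4, r^6, r^8, r^10, r^12, r^14, rs, r^3s, r^5s, r^7s, r^9s, r^11s, r^13s, r^15s}.
So G has 3 subgroups of order 16.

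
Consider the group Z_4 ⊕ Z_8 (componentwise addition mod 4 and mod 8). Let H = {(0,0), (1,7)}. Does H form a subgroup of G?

(1,7) ∈ H but its inverse (3,1) ∉ H, so H is not a subgroup.

No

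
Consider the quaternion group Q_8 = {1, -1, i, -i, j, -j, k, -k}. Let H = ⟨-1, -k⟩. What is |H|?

4

|⟨-1⟩| = 2 and |⟨-k⟩| = 4, so |H| is a multiple of lcm(2, 4) = 4 and divides |G| = 8.
Closing under the operation: H = {1, -1, k, -k}, so |H| = 4.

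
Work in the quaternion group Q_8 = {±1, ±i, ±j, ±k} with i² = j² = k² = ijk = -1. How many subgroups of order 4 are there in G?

|G| = 8 and 4 | 8, so subgroups of order 4 are possible by Lagrange.
The subgroups of order 4 are: {1, -1, i, -i}; {1, -1, j, -j}; {1, -1, k, -k}.
So G has 3 subgroups of order 4.

3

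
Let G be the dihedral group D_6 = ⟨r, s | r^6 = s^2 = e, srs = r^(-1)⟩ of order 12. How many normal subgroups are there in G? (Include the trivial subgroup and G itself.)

G has 16 subgroups. Checking conjugation-invariance by order — order 1: 1/1 normal; order 2: 1/7 normal; order 3: 1/1 normal; order 4: 0/3 normal; order 6: 3/3 normal; order 12: 1/1 normal.
Total normal subgroups: 7.

7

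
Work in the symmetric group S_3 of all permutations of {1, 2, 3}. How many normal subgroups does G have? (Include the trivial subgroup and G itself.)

3

G has 6 subgroups. Checking conjugation-invariance by order — order 1: 1/1 normal; order 2: 0/3 normal; order 3: 1/1 normal; order 6: 1/1 normal.
Total normal subgroups: 3.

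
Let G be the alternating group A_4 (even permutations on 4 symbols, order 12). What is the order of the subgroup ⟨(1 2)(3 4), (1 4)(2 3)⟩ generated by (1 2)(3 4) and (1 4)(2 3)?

4

|⟨(1 2)(3 4)⟩| = 2 and |⟨(1 4)(2 3)⟩| = 2, so |H| is a multiple of lcm(2, 2) = 2 and divides |G| = 12.
Closing under the operation: H = {e, (1 2)(3 4), (1 3)(2 4), (1 4)(2 3)}, so |H| = 4.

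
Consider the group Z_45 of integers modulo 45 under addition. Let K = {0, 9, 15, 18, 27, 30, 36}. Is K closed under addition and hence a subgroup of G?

|K| = 7 does not divide |G| = 45, so by Lagrange K is not a subgroup.

No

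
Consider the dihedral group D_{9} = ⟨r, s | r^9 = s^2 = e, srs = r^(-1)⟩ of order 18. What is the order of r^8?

Computing powers of r^8: the smallest k with (r^8)^k = e is k = 9.

9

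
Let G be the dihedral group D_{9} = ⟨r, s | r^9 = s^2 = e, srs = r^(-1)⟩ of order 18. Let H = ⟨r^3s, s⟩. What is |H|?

6

|⟨r^3s⟩| = 2 and |⟨s⟩| = 2, so |H| is a multiple of lcm(2, 2) = 2 and divides |G| = 18.
Closing under the operation: H = {e, r^3, r^6, s, r^3s, r^6s}, so |H| = 6.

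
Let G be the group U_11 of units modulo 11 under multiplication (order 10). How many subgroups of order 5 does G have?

1

|G| = 10 and 5 | 10, so subgroups of order 5 are possible by Lagrange.
The subgroups of order 5 are: {1, 3, 4, 5, 9}.
So G has 1 subgroup of order 5.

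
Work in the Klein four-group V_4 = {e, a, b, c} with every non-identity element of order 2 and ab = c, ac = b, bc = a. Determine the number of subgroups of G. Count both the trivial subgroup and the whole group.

|G| = 4, so by Lagrange every subgroup order divides 4. Divisors: 1, 2, 4.
Subgroups by order — order 1: 1; order 2: 3; order 4: 1.
Total: 1 + 3 + 1 = 5.

5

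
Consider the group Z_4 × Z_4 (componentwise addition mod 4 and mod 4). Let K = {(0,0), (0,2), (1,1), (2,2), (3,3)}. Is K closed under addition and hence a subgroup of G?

|K| = 5 does not divide |G| = 16, so by Lagrange K is not a subgroup.

No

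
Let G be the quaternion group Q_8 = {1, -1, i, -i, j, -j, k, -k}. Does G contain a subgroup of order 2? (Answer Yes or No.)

Yes

2 | 8. A subgroup of order 2 is {1, -1}.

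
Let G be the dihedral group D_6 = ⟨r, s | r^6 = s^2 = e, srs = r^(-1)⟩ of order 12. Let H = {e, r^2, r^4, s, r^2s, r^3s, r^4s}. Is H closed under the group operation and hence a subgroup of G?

No

|H| = 7 does not divide |G| = 12, so by Lagrange H is not a subgroup.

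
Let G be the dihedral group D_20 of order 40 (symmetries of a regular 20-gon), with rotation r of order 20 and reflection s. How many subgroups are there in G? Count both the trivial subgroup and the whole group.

|G| = 40, so by Lagrange every subgroup order divides 40. Divisors: 1, 2, 4, 5, 8, 10, 20, 40.
Subgroups by order — order 1: 1; order 2: 21; order 4: 11; order 5: 1; order 8: 5; order 10: 5; order 20: 3; order 40: 1.
Total: 1 + 21 + 11 + 1 + 5 + 5 + 3 + 1 = 48.

48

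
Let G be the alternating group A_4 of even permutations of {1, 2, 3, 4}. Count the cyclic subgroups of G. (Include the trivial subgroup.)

A cyclic subgroup of order d is generated by each of its φ(d) elements of order d, so the cyclic subgroups of order d number (#elements of order d)/φ(d).
Cyclic subgroups by order — order 1: 1; order 2: 3; order 3: 4.
Total: 8.

8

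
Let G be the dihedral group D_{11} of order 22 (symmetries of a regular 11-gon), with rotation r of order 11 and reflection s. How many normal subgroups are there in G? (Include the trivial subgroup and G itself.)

3

G has 14 subgroups. Checking conjugation-invariance by order — order 1: 1/1 normal; order 2: 0/11 normal; order 11: 1/1 normal; order 22: 1/1 normal.
Total normal subgroups: 3.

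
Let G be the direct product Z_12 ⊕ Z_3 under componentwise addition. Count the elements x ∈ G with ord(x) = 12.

An element (a,b) has order lcm(ord(a), ord(b)); count pairs with lcm equal to 12.
Enumerating gives 16 such elements.

16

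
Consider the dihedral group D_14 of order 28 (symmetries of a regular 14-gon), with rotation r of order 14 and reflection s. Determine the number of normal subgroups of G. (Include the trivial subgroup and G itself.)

7

G has 28 subgroups. Checking conjugation-invariance by order — order 1: 1/1 normal; order 2: 1/15 normal; order 4: 0/7 normal; order 7: 1/1 normal; order 14: 3/3 normal; order 28: 1/1 normal.
Total normal subgroups: 7.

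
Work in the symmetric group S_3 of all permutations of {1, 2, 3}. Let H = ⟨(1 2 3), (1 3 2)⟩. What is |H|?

3

|⟨(1 2 3)⟩| = 3 and |⟨(1 3 2)⟩| = 3, so |H| is a multiple of lcm(3, 3) = 3 and divides |G| = 6.
Closing under the operation: H = {e, (1 2 3), (1 3 2)}, so |H| = 3.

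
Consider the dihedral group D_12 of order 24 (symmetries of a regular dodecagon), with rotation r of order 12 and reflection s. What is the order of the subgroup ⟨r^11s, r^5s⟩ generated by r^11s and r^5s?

|⟨r^11s⟩| = 2 and |⟨r^5s⟩| = 2, so |H| is a multiple of lcm(2, 2) = 2 and divides |G| = 24.
Closing under the operation: H = {e, r^6, r^5s, r^11s}, so |H| = 4.

4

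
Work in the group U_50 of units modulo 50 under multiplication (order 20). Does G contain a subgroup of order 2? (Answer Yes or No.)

2 | 20. A subgroup of order 2 is {1, 49}.

Yes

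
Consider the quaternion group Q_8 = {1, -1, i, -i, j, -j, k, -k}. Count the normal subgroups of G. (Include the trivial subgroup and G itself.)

6

G has 6 subgroups. Checking conjugation-invariance by order — order 1: 1/1 normal; order 2: 1/1 normal; order 4: 3/3 normal; order 8: 1/1 normal.
Total normal subgroups: 6.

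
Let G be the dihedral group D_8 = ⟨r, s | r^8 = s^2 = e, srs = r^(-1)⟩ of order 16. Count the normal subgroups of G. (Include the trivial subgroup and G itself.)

7

G has 19 subgroups. Checking conjugation-invariance by order — order 1: 1/1 normal; order 2: 1/9 normal; order 4: 1/5 normal; order 8: 3/3 normal; order 16: 1/1 normal.
Total normal subgroups: 7.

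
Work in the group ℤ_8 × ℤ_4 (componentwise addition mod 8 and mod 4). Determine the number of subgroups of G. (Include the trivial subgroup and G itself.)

22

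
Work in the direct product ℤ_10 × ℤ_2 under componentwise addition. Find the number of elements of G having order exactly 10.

12

An element (a,b) has order lcm(ord(a), ord(b)); count pairs with lcm equal to 10.
Enumerating gives 12 such elements.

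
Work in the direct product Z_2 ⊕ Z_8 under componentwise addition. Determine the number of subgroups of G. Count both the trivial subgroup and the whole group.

|G| = 16, so by Lagrange every subgroup order divides 16. Divisors: 1, 2, 4, 8, 16.
Subgroups by order — order 1: 1; order 2: 3; order 4: 3; order 8: 3; order 16: 1.
Total: 1 + 3 + 3 + 3 + 1 = 11.

11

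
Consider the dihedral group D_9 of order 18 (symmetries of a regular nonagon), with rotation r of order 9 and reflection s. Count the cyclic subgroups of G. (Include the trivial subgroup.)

A cyclic subgroup of order d is generated by each of its φ(d) elements of order d, so the cyclic subgroups of order d number (#elements of order d)/φ(d).
Cyclic subgroups by order — order 1: 1; order 2: 9; order 3: 1; order 9: 1.
Total: 12.

12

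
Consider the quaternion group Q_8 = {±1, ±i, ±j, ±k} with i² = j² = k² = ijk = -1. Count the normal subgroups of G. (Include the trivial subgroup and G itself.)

6

G has 6 subgroups. Checking conjugation-invariance by order — order 1: 1/1 normal; order 2: 1/1 normal; order 4: 3/3 normal; order 8: 1/1 normal.
Total normal subgroups: 6.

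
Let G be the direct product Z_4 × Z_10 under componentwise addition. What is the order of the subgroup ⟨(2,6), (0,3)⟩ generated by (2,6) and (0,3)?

20

|⟨(2,6)⟩| = 10 and |⟨(0,3)⟩| = 10, so |H| is a multiple of lcm(10, 10) = 10 and divides |G| = 40.
Closing under the operation: H = {(0,0), (0,1), (0,2), (0,3), (0,4), (0,5), (0,6), (0,7), (0,8), (0,9), (2,0), (2,1), (2,2), (2,3), (2,4), (2,5), (2,6), (2,7), (2,8), (2,9)}, so |H| = 20.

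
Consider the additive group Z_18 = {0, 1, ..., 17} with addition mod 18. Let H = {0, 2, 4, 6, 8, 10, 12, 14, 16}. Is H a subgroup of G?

Yes

|H| = 9 divides |G| = 18, consistent with Lagrange.
H contains the identity, every element's inverse is in H, and H is closed under +: it is a subgroup.
In fact H = ⟨2⟩.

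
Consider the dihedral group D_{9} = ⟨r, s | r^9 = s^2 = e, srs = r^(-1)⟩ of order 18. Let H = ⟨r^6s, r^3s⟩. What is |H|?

6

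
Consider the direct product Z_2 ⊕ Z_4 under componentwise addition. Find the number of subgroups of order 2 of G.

|G| = 8 and 2 | 8, so subgroups of order 2 are possible by Lagrange.
The subgroups of order 2 are: {(0,0), (0,2)}; {(0,0), (1,0)}; {(0,0), (1,2)}.
So G has 3 subgroups of order 2.

3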